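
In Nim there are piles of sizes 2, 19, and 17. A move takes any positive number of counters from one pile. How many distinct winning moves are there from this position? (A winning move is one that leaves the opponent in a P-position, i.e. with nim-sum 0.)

0

Nim-sum: 2 ⊕ 19 ⊕ 17 = 0.
The nim-sum is already 0, so every move leaves a nonzero nim-sum — there are no winning moves.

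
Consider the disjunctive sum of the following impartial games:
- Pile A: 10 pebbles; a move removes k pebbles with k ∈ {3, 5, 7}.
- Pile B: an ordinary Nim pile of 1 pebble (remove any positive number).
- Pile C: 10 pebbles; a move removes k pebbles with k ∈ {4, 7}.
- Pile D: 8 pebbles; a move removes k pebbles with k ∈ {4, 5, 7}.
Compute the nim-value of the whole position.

1

For pile A, compute g(0), g(1), … with moves {3, 5, 7}:
g(0) = mex{} = 0
g(1) = mex{} = 0
g(2) = mex{} = 0
g(3) = mex{0} = 1
g(4) = mex{0} = 1
g(5) = mex{0} = 1
g(6) = mex{0,1} = 2
g(7) = mex{0,1} = 2
g(8) = mex{0,1} = 2
g(9) = mex{0,1,2} = 3
g(10) = mex{1,2} = 0
So g(10) = 0.
Pile B is a plain Nim pile of size 1, so its Grundy value is 1.
Build the Grundy sequence for pile C with g(k) = mex{g(k−s) : s ∈ {4, 7}, s ≤ k}:
g(0) = mex{} = 0
g(1) = mex{} = 0
g(2) = mex{} = 0
g(3) = mex{} = 0
g(4) = mex{0} = 1
g(5) = mex{0} = 1
g(6) = mex{0} = 1
g(7) = mex{0} = 1
g(8) = mex{0,1} = 2
g(9) = mex{0,1} = 2
g(10) = mex{0,1} = 2
So g(10) = 2.
Build the Grundy sequence for pile D with g(k) = mex{g(k−s) : s ∈ {4, 5, 7}, s ≤ k}:
g(0) = mex{} = 0
g(1) = mex{} = 0
g(2) = mex{} = 0
g(3) = mex{} = 0
g(4) = mex{0} = 1
g(5) = mex{0} = 1
g(6) = mex{0} = 1
g(7) = mex{0} = 1
g(8) = mex{0,1} = 2
So g(8) = 2.
The value of a disjunctive sum is the nim-sum of the parts.
Combined value = 0 XOR 1 XOR 2 XOR 2 = 1.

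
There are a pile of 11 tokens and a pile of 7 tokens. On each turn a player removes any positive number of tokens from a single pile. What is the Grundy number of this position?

12

Compute the nim-sum pairwise:
11 ^ 7 = 12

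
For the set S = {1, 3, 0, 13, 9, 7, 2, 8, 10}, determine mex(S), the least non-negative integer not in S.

4

The values 0, 1, 2, 3 are all present; 4 is the first non-negative integer missing from the set.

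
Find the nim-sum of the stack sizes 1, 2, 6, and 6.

3

Nim-sum: 1 ^ 2 ^ 6 ^ 6 = 3.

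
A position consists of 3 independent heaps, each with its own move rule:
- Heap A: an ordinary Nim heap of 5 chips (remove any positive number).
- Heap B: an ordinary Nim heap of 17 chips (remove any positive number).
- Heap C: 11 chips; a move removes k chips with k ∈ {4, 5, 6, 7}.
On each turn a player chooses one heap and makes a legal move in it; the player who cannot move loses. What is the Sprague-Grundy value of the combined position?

Heap A is a plain Nim heap of size 5, so its Grundy value is 5.
Heap B is a plain Nim heap of size 17, so its Grundy value is 17.
For heap C, compute g(0), g(1), … with moves {4, 5, 6, 7}:
k:     0  1  2  3  4  5  6  7  8  9 10 11
g(k):  0  0  0  0  1  1  1  1  2  2  2  0
So g(11) = 0.
The value of a disjunctive sum is the nim-sum of the parts.
Combined value = 5 XOR 17 XOR 0 = 20.

20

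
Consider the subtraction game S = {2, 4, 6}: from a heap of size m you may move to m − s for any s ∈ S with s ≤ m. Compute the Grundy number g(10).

1

Grundy values for subtraction set {2, 4, 6}:
g(0) = mex{} = 0
g(1) = mex{} = 0
g(2) = mex{0} = 1
g(3) = mex{0} = 1
g(4) = mex{0,1} = 2
g(5) = mex{0,1} = 2
g(6) = mex{0,1,2} = 3
g(7) = mex{0,1,2} = 3
g(8) = mex{1,2,3} = 0
g(9) = mex{1,2,3} = 0
g(10) = mex{0,2,3} = 1
So g(10) = 1.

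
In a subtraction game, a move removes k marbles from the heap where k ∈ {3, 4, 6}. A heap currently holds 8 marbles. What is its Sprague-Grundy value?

Grundy values for subtraction set {3, 4, 6}:
g(0) = mex{} = 0
g(1) = mex{} = 0
g(2) = mex{} = 0
g(3) = mex{0} = 1
g(4) = mex{0} = 1
g(5) = mex{0} = 1
g(6) = mex{0,1} = 2
g(7) = mex{0,1} = 2
g(8) = mex{0,1} = 2
So g(8) = 2.

2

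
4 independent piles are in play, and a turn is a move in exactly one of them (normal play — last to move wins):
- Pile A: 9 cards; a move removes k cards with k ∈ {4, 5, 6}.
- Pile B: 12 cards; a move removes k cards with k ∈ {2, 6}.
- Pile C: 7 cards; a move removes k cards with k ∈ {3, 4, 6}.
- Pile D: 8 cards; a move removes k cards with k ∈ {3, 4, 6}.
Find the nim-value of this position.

2

Build the Grundy sequence for pile A with g(k) = mex{g(k−s) : s ∈ {4, 5, 6}, s ≤ k}:
k:     0  1  2  3  4  5  6  7  8  9
g(k):  0  0  0  0  1  1  1  1  2  2
So g(9) = 2.
For pile B, compute g(0), g(1), … with moves {2, 6}:
k:     0  1  2  3  4  5  6  7  8  9 10 11 12
g(k):  0  0  1  1  0  0  1  1  0  0  1  1  0
So g(12) = 0.
Grundy values for pile C (subtraction set {3, 4, 6}):
g(0) = mex{} = 0
g(1) = mex{} = 0
g(2) = mex{} = 0
g(3) = mex{0} = 1
g(4) = mex{0} = 1
g(5) = mex{0} = 1
g(6) = mex{0,1} = 2
g(7) = mex{0,1} = 2
So g(7) = 2.
For pile D, compute g(0), g(1), … with moves {3, 4, 6}:
g(0) = mex{} = 0
g(1) = mex{} = 0
g(2) = mex{} = 0
g(3) = mex{0} = 1
g(4) = mex{0} = 1
g(5) = mex{0} = 1
g(6) = mex{0,1} = 2
g(7) = mex{0,1} = 2
g(8) = mex{0,1} = 2
So g(8) = 2.
The value of a disjunctive sum is the nim-sum of the parts.
Combined value = 2 XOR 0 XOR 2 XOR 2 = 2.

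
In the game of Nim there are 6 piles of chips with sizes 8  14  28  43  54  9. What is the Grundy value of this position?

Bitwise XOR of the heap sizes:
  001000  (8)
  001110  (14)
  011100  (28)
  101011  (43)
  110110  (54)
  001001  (9)
  ------
  001110  (14)

14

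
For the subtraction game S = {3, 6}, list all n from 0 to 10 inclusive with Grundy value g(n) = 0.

0, 1, 2, 9, 10

Grundy values for subtraction set {3, 6}:
g(0) = mex{} = 0
g(1) = mex{} = 0
g(2) = mex{} = 0
g(3) = mex{0} = 1
g(4) = mex{0} = 1
g(5) = mex{0} = 1
g(6) = mex{0,1} = 2
g(7) = mex{0,1} = 2
g(8) = mex{0,1} = 2
g(9) = mex{1,2} = 0
g(10) = mex{1,2} = 0
The P-positions (g = 0) in 0..10 are 0, 1, 2, 9, 10.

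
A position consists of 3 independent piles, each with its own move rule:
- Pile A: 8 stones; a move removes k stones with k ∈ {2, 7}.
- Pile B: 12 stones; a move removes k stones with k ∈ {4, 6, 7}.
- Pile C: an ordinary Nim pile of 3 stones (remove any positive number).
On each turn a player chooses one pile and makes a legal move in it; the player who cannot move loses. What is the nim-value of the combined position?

1

Build the Grundy sequence for pile A with g(k) = mex{g(k−s) : s ∈ {2, 7}, s ≤ k}:
g(0) = mex{} = 0
g(1) = mex{} = 0
g(2) = mex{0} = 1
g(3) = mex{0} = 1
g(4) = mex{1} = 0
g(5) = mex{1} = 0
g(6) = mex{0} = 1
g(7) = mex{0} = 1
g(8) = mex{0,1} = 2
So g(8) = 2.
Grundy values for pile B (subtraction set {4, 6, 7}):
g(0) = mex{} = 0
g(1) = mex{} = 0
g(2) = mex{} = 0
g(3) = mex{} = 0
g(4) = mex{0} = 1
g(5) = mex{0} = 1
g(6) = mex{0} = 1
g(7) = mex{0} = 1
g(8) = mex{0,1} = 2
g(9) = mex{0,1} = 2
g(10) = mex{0,1} = 2
g(11) = mex{1} = 0
g(12) = mex{1,2} = 0
So g(12) = 0.
Pile C is a plain Nim pile of size 3, so its Grundy value is 3.
By the Sprague-Grundy theorem, the Grundy value of a sum of independent games is the XOR of the component values.
Combined value = 2 ⊕ 0 ⊕ 3 = 1.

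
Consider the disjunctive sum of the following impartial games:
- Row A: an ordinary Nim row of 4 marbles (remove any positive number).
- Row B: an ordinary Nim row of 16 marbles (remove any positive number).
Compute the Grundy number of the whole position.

Row A is a plain Nim row of size 4, so its Grundy value is 4.
Row B is a plain Nim row of size 16, so its Grundy value is 16.
The value of a disjunctive sum is the nim-sum of the parts.
Combined value = 4 XOR 16 = 20.

20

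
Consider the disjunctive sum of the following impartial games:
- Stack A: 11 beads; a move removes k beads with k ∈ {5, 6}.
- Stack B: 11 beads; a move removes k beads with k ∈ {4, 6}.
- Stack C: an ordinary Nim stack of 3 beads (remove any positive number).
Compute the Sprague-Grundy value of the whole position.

3

Grundy values for stack A (subtraction set {5, 6}):
k:     0  1  2  3  4  5  6  7  8  9 10 11
g(k):  0  0  0  0  0  1  1  1  1  1  2  0
So g(11) = 0.
Build the Grundy sequence for stack B with g(k) = mex{g(k−s) : s ∈ {4, 6}, s ≤ k}:
g(0) = mex{} = 0
g(1) = mex{} = 0
g(2) = mex{} = 0
g(3) = mex{} = 0
g(4) = mex{0} = 1
g(5) = mex{0} = 1
g(6) = mex{0} = 1
g(7) = mex{0} = 1
g(8) = mex{0,1} = 2
g(9) = mex{0,1} = 2
g(10) = mex{1} = 0
g(11) = mex{1} = 0
So g(11) = 0.
Stack C is a plain Nim stack of size 3, so its Grundy value is 3.
The value of a disjunctive sum is the nim-sum of the parts.
Combined value = 0 ⊕ 0 ⊕ 3 = 3.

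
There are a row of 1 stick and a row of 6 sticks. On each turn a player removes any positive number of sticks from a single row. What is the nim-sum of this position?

7

Nim-sum: 1 XOR 6 = 7.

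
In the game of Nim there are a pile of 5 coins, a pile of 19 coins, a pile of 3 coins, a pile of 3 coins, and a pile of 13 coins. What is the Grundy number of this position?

27

Compute the nim-sum pairwise:
5 ⊕ 19 = 22
22 ⊕ 3 = 21
21 ⊕ 3 = 22
22 ⊕ 13 = 27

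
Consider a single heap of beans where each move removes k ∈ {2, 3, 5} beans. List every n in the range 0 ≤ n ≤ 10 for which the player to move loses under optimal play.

0, 1, 7, 8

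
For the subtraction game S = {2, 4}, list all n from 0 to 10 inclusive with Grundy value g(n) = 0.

0, 1, 6, 7

Grundy values for subtraction set {2, 4}:
k:     0  1  2  3  4  5  6  7  8  9 10
g(k):  0  0  1  1  2  2  0  0  1  1  2
The P-positions (g = 0) in 0..10 are 0, 1, 6, 7.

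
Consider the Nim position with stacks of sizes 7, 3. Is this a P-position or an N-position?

N-position

Compute the nim-sum pairwise:
7 ⊕ 3 = 4
The nim-sum is 4 ≠ 0, so this is an N-position: the player to move can win.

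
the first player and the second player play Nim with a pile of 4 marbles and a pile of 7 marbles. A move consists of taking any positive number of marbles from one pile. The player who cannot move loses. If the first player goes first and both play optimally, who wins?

the first player wins

Nim-sum: 4 ⊕ 7 = 3.
The nim-sum is 3 ≠ 0, so this is an N-position: the player to move can win; the first player has a winning move.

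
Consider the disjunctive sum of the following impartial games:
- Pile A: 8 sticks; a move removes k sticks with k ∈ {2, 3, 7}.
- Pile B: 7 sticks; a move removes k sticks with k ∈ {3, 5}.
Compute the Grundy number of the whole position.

3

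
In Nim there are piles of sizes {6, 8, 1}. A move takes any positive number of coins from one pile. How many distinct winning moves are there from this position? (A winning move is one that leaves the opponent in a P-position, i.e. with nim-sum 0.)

Write each in binary and XOR column by column:
  0110  (6)
  1000  (8)
  0001  (1)
  ----
  1111  (15)
The overall nim-sum is X = 15. A pile of size p has a winning move iff p XOR X < p (reduce it to p XOR X).
  6: 6 XOR 15 = 9 ≥ 6 — no move.
  8: 8 XOR 15 = 7 < 8 — winning move (to 7).
  1: 1 XOR 15 = 14 ≥ 1 — no move.
That gives 1 winning move.

1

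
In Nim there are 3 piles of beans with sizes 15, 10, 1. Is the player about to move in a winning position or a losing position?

Write each in binary and XOR column by column:
  1111  (15)
  1010  (10)
  0001  (1)
  ----
  0100  (4)
The nim-sum is 4 ≠ 0, so this is an N-position: the player to move can win.

Winning position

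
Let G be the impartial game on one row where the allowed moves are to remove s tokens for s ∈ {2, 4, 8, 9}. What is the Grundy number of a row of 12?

Grundy values for subtraction set {2, 4, 8, 9}:
g(0) = mex{} = 0
g(1) = mex{} = 0
g(2) = mex{0} = 1
g(3) = mex{0} = 1
g(4) = mex{0,1} = 2
g(5) = mex{0,1} = 2
g(6) = mex{1,2} = 0
g(7) = mex{1,2} = 0
g(8) = mex{0,2} = 1
g(9) = mex{0,2} = 1
g(10) = mex{0,1} = 2
g(11) = mex{0,1} = 2
g(12) = mex{1,2} = 0
So g(12) = 0.

0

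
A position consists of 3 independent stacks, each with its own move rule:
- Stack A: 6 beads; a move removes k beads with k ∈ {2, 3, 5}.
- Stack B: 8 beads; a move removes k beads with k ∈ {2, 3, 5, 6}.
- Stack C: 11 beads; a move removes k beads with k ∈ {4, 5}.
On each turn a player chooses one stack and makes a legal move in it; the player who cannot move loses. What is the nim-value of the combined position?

3

For stack A, compute g(0), g(1), … with moves {2, 3, 5}:
g(0) = mex{} = 0
g(1) = mex{} = 0
g(2) = mex{0} = 1
g(3) = mex{0} = 1
g(4) = mex{0,1} = 2
g(5) = mex{0,1} = 2
g(6) = mex{0,1,2} = 3
So g(6) = 3.
Grundy values for stack B (subtraction set {2, 3, 5, 6}):
g(0) = mex{} = 0
g(1) = mex{} = 0
g(2) = mex{0} = 1
g(3) = mex{0} = 1
g(4) = mex{0,1} = 2
g(5) = mex{0,1} = 2
g(6) = mex{0,1,2} = 3
g(7) = mex{0,1,2} = 3
g(8) = mex{1,2,3} = 0
So g(8) = 0.
Grundy values for stack C (subtraction set {4, 5}):
k:     0  1  2  3  4  5  6  7  8  9 10 11
g(k):  0  0  0  0  1  1  1  1  2  0  0  0
So g(11) = 0.
The value of a disjunctive sum is the nim-sum of the parts.
Combined value = 3 ⊕ 0 ⊕ 0 = 3.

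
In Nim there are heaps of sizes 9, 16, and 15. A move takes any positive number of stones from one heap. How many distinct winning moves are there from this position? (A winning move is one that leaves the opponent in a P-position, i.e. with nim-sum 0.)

1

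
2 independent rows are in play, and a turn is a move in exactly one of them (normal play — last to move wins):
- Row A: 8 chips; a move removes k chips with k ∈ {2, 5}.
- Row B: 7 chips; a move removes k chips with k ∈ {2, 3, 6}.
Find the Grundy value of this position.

Build the Grundy sequence for row A with g(k) = mex{g(k−s) : s ∈ {2, 5}, s ≤ k}:
g(0) = mex{} = 0
g(1) = mex{} = 0
g(2) = mex{0} = 1
g(3) = mex{0} = 1
g(4) = mex{1} = 0
g(5) = mex{0,1} = 2
g(6) = mex{0} = 1
g(7) = mex{1,2} = 0
g(8) = mex{1} = 0
So g(8) = 0.
For row B, compute g(0), g(1), … with moves {2, 3, 6}:
k:     0  1  2  3  4  5  6  7
g(k):  0  0  1  1  2  0  3  1
So g(7) = 1.
By the Sprague-Grundy theorem, the Grundy value of a sum of independent games is the XOR of the component values.
Combined value = 0 XOR 1 = 1.

1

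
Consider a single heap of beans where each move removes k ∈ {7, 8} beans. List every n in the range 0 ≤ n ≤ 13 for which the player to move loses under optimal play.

0, 1, 2, 3, 4, 5, 6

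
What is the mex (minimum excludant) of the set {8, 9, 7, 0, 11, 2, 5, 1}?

The values 0, 1, 2 are all present; 3 is the first non-negative integer missing from the set.

3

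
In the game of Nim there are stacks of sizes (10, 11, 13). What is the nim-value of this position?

Nim-sum: 10 XOR 11 XOR 13 = 12.

12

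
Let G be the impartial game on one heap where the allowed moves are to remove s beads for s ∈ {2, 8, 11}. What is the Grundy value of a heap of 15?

3

Build the Grundy sequence with g(k) = mex{g(k−s) : s ∈ {2, 8, 11}, s ≤ k}:
k:     0  1  2  3  4  5  6  7  8  9 10 11 12 13 14 15
g(k):  0  0  1  1  0  0  1  1  2  2  0  3  1  2  0  3
So g(15) = 3.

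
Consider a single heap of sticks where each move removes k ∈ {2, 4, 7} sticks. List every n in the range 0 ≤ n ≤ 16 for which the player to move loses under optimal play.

Compute g(0), g(1), … for moves {2, 4, 7}:
k:     0  1  2  3  4  5  6  7  8  9 10 11 12 13 14 15 16
g(k):  0  0  1  1  2  2  0  3  1  0  2  1  0  2  1  0  2
The P-positions (g = 0) in 0..16 are 0, 1, 6, 9, 12, 15.

0, 1, 6, 9, 12, 15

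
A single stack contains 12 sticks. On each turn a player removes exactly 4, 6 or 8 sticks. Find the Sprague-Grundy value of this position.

0

Build the Grundy sequence with g(k) = mex{g(k−s) : s ∈ {4, 6, 8}, s ≤ k}:
k:     0  1  2  3  4  5  6  7  8  9 10 11 12
g(k):  0  0  0  0  1  1  1  1  2  2  2  2  0
So g(12) = 0.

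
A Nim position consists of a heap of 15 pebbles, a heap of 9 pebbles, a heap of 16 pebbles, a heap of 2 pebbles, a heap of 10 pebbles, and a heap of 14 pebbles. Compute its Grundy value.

16

Compute the nim-sum pairwise:
15 ⊕ 9 = 6
6 ⊕ 16 = 22
22 ⊕ 2 = 20
20 ⊕ 10 = 30
30 ⊕ 14 = 16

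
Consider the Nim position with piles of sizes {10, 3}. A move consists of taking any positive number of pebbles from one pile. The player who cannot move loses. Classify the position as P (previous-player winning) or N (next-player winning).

Bitwise XOR of the heap sizes:
  1010  (10)
  0011  (3)
  ----
  1001  (9)
The nim-sum is 9 ≠ 0, so this is an N-position: the player to move can win.

N-position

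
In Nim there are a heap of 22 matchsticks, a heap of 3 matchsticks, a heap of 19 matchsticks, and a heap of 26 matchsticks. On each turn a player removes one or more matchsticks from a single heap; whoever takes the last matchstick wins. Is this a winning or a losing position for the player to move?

Bitwise XOR of the heap sizes:
  10110  (22)
  00011  (3)
  10011  (19)
  11010  (26)
  -----
  11100  (28)
The nim-sum is 28 ≠ 0, so this is an N-position: the player to move can win.

Winning position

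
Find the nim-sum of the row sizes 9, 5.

12

Nim-sum: 9 ^ 5 = 12.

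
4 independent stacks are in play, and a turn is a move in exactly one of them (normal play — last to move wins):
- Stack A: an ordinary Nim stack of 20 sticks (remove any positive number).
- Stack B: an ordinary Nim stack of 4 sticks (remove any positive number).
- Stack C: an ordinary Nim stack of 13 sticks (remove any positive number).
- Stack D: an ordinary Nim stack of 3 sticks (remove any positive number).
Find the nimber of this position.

30

Stack A is a plain Nim stack of size 20, so its Grundy value is 20.
Stack B is a plain Nim stack of size 4, so its Grundy value is 4.
Stack C is a plain Nim stack of size 13, so its Grundy value is 13.
Stack D is a plain Nim stack of size 3, so its Grundy value is 3.
By the Sprague-Grundy theorem, the Grundy value of a sum of independent games is the XOR of the component values.
Combined value = 20 ⊕ 4 ⊕ 13 ⊕ 3 = 30.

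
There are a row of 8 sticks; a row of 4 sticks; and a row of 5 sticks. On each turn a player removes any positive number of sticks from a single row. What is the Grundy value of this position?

Compute the nim-sum pairwise:
8 ^ 4 = 12
12 ^ 5 = 9

9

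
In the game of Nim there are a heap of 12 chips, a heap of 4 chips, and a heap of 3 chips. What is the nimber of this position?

11

Nim-sum: 12 ⊕ 4 ⊕ 3 = 11.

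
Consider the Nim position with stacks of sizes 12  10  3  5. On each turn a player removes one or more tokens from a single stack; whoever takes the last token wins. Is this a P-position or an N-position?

Nim-sum: 12 ^ 10 ^ 3 ^ 5 = 0.
The nim-sum is 0, so this is a P-position: the player to move is in a losing position under optimal play.

P-position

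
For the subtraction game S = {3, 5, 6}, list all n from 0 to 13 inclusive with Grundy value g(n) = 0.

Compute g(0), g(1), … for moves {3, 5, 6}:
k:     0  1  2  3  4  5  6  7  8  9 10 11 12 13
g(k):  0  0  0  1  1  1  2  2  2  0  0  0  1  1
The P-positions (g = 0) in 0..13 are 0, 1, 2, 9, 10, 11.

0, 1, 2, 9, 10, 11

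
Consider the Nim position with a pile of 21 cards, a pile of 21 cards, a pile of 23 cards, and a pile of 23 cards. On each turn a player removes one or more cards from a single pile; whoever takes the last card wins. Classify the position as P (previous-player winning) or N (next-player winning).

Compute the nim-sum pairwise:
21 ^ 21 = 0
0 ^ 23 = 23
23 ^ 23 = 0
The nim-sum is 0, so this is a P-position: the player to move is in a losing position under optimal play.

P-position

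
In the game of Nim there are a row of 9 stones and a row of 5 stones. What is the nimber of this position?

12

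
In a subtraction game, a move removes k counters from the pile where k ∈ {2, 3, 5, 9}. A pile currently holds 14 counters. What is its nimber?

Grundy values for subtraction set {2, 3, 5, 9}:
g(0) = mex{} = 0
g(1) = mex{} = 0
g(2) = mex{0} = 1
g(3) = mex{0} = 1
g(4) = mex{0,1} = 2
g(5) = mex{0,1} = 2
g(6) = mex{0,1,2} = 3
g(7) = mex{1,2} = 0
g(8) = mex{1,2,3} = 0
g(9) = mex{0,2,3} = 1
g(10) = mex{0,2} = 1
g(11) = mex{0,1,3} = 2
g(12) = mex{0,1} = 2
g(13) = mex{0,1,2} = 3
g(14) = mex{1,2} = 0
So g(14) = 0.

0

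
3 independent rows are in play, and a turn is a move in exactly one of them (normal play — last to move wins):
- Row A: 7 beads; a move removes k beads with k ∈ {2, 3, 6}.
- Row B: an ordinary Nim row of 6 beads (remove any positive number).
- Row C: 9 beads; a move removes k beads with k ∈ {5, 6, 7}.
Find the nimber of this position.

Grundy values for row A (subtraction set {2, 3, 6}):
g(0) = mex{} = 0
g(1) = mex{} = 0
g(2) = mex{0} = 1
g(3) = mex{0} = 1
g(4) = mex{0,1} = 2
g(5) = mex{1} = 0
g(6) = mex{0,1,2} = 3
g(7) = mex{0,2} = 1
So g(7) = 1.
Row B is a plain Nim row of size 6, so its Grundy value is 6.
Build the Grundy sequence for row C with g(k) = mex{g(k−s) : s ∈ {5, 6, 7}, s ≤ k}:
g(0) = mex{} = 0
g(1) = mex{} = 0
g(2) = mex{} = 0
g(3) = mex{} = 0
g(4) = mex{} = 0
g(5) = mex{0} = 1
g(6) = mex{0} = 1
g(7) = mex{0} = 1
g(8) = mex{0} = 1
g(9) = mex{0} = 1
So g(9) = 1.
The value of a disjunctive sum is the nim-sum of the parts.
Combined value = 1 XOR 6 XOR 1 = 6.

6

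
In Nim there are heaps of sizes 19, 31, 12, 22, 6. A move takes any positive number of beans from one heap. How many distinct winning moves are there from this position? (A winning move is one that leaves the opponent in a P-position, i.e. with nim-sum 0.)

3

Nim-sum: 19 ^ 31 ^ 12 ^ 22 ^ 6 = 16.
The overall nim-sum is X = 16. A heap of size p has a winning move iff p XOR X < p (reduce it to p XOR X).
  19: 19 XOR 16 = 3 < 19 — winning move (to 3).
  31: 31 XOR 16 = 15 < 31 — winning move (to 15).
  12: 12 XOR 16 = 28 ≥ 12 — no move.
  22: 22 XOR 16 = 6 < 22 — winning move (to 6).
  6: 6 XOR 16 = 22 ≥ 6 — no move.
That gives 3 winning moves.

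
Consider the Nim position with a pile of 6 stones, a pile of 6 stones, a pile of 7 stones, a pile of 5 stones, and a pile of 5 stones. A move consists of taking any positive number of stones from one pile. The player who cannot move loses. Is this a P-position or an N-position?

N-position

Nim-sum: 6 ^ 6 ^ 7 ^ 5 ^ 5 = 7.
The nim-sum is 7 ≠ 0, so this is an N-position: the player to move can win.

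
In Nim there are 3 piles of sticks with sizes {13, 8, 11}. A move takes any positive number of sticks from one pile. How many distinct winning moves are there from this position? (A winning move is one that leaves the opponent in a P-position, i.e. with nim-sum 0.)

3

Compute the nim-sum pairwise:
13 ⊕ 8 = 5
5 ⊕ 11 = 14
The overall nim-sum is X = 14. A pile of size p has a winning move iff p XOR X < p (reduce it to p XOR X).
  13: 13 XOR 14 = 3 < 13 — winning move (to 3).
  8: 8 XOR 14 = 6 < 8 — winning move (to 6).
  11: 11 XOR 14 = 5 < 11 — winning move (to 5).
That gives 3 winning moves.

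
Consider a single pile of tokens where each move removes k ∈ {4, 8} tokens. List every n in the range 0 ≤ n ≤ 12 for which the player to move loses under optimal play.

0, 1, 2, 3, 12

Compute g(0), g(1), … for moves {4, 8}:
k:     0  1  2  3  4  5  6  7  8  9 10 11 12
g(k):  0  0  0  0  1  1  1  1  2  2  2  2  0
The P-positions (g = 0) in 0..12 are 0, 1, 2, 3, 12.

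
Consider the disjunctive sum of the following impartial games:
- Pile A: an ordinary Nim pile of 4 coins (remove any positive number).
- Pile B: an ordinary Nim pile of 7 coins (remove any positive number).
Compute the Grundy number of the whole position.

Pile A is a plain Nim pile of size 4, so its Grundy value is 4.
Pile B is a plain Nim pile of size 7, so its Grundy value is 7.
The value of a disjunctive sum is the nim-sum of the parts.
Combined value = 4 XOR 7 = 3.

3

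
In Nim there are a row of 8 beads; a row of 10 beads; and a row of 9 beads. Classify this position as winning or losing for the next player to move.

Winning position

Compute the nim-sum pairwise:
8 ^ 10 = 2
2 ^ 9 = 11
The nim-sum is 11 ≠ 0, so this is an N-position: the player to move can win.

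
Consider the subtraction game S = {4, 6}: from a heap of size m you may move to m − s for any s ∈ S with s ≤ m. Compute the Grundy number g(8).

2

Build the Grundy sequence with g(k) = mex{g(k−s) : s ∈ {4, 6}, s ≤ k}:
k:     0  1  2  3  4  5  6  7  8
g(k):  0  0  0  0  1  1  1  1  2
So g(8) = 2.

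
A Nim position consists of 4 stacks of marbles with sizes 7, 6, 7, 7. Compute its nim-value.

Nim-sum: 7 XOR 6 XOR 7 XOR 7 = 1.

1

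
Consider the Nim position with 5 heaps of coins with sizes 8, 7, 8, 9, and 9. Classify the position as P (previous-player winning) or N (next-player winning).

Nim-sum: 8 ^ 7 ^ 8 ^ 9 ^ 9 = 7.
The nim-sum is 7 ≠ 0, so this is an N-position: the player to move can win.

N-position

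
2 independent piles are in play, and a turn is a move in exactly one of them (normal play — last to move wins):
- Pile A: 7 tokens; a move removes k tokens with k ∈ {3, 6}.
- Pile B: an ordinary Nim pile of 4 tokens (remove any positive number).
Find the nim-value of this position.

Build the Grundy sequence for pile A with g(k) = mex{g(k−s) : s ∈ {3, 6}, s ≤ k}:
g(0) = mex{} = 0
g(1) = mex{} = 0
g(2) = mex{} = 0
g(3) = mex{0} = 1
g(4) = mex{0} = 1
g(5) = mex{0} = 1
g(6) = mex{0,1} = 2
g(7) = mex{0,1} = 2
So g(7) = 2.
Pile B is a plain Nim pile of size 4, so its Grundy value is 4.
By the Sprague-Grundy theorem, the Grundy value of a sum of independent games is the XOR of the component values.
Combined value = 2 ⊕ 4 = 6.

6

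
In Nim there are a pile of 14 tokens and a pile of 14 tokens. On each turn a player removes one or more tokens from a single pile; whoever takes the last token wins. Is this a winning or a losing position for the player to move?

Losing position

Compute the nim-sum pairwise:
14 ⊕ 14 = 0
The nim-sum is 0, so this is a P-position: the player to move is in a losing position under optimal play.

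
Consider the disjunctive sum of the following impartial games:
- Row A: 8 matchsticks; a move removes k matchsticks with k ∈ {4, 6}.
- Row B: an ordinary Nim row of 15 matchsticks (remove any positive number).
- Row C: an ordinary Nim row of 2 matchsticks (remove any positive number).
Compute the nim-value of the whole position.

15

For row A, compute g(0), g(1), … with moves {4, 6}:
g(0) = mex{} = 0
g(1) = mex{} = 0
g(2) = mex{} = 0
g(3) = mex{} = 0
g(4) = mex{0} = 1
g(5) = mex{0} = 1
g(6) = mex{0} = 1
g(7) = mex{0} = 1
g(8) = mex{0,1} = 2
So g(8) = 2.
Row B is a plain Nim row of size 15, so its Grundy value is 15.
Row C is a plain Nim row of size 2, so its Grundy value is 2.
The value of a disjunctive sum is the nim-sum of the parts.
Combined value = 2 ⊕ 15 ⊕ 2 = 15.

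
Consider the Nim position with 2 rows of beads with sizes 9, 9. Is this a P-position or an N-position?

Bitwise XOR of the heap sizes:
  1001  (9)
  1001  (9)
  ----
  0000  (0)
The nim-sum is 0, so this is a P-position: the player to move is in a losing position under optimal play.

P-position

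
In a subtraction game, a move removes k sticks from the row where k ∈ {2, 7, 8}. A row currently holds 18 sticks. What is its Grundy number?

2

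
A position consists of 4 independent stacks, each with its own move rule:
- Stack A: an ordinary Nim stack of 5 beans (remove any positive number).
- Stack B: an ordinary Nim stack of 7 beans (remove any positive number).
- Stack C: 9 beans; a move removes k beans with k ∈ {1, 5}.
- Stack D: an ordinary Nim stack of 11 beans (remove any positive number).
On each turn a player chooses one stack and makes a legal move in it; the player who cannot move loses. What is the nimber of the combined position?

Stack A is a plain Nim stack of size 5, so its Grundy value is 5.
Stack B is a plain Nim stack of size 7, so its Grundy value is 7.
For stack C, compute g(0), g(1), … with moves {1, 5}:
k:     0  1  2  3  4  5  6  7  8  9
g(k):  0  1  0  1  0  1  0  1  0  1
So g(9) = 1.
Stack D is a plain Nim stack of size 11, so its Grundy value is 11.
By the Sprague-Grundy theorem, the Grundy value of a sum of independent games is the XOR of the component values.
Combined value = 5 XOR 7 XOR 1 XOR 11 = 8.

8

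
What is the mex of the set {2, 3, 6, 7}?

0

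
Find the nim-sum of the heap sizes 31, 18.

13

Write each in binary and XOR column by column:
  11111  (31)
  10010  (18)
  -----
  01101  (13)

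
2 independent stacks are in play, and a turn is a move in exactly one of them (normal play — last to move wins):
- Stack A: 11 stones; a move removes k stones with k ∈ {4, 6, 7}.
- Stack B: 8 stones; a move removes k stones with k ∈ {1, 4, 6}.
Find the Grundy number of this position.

Grundy values for stack A (subtraction set {4, 6, 7}):
g(0) = mex{} = 0
g(1) = mex{} = 0
g(2) = mex{} = 0
g(3) = mex{} = 0
g(4) = mex{0} = 1
g(5) = mex{0} = 1
g(6) = mex{0} = 1
g(7) = mex{0} = 1
g(8) = mex{0,1} = 2
g(9) = mex{0,1} = 2
g(10) = mex{0,1} = 2
g(11) = mex{1} = 0
So g(11) = 0.
Build the Grundy sequence for stack B with g(k) = mex{g(k−s) : s ∈ {1, 4, 6}, s ≤ k}:
g(0) = mex{} = 0
g(1) = mex{0} = 1
g(2) = mex{1} = 0
g(3) = mex{0} = 1
g(4) = mex{0,1} = 2
g(5) = mex{1,2} = 0
g(6) = mex{0} = 1
g(7) = mex{1} = 0
g(8) = mex{0,2} = 1
So g(8) = 1.
By the Sprague-Grundy theorem, the Grundy value of a sum of independent games is the XOR of the component values.
Combined value = 0 ⊕ 1 = 1.

1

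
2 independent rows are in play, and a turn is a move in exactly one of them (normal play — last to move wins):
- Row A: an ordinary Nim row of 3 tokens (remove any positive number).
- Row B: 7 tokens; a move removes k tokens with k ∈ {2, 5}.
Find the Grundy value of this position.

Row A is a plain Nim row of size 3, so its Grundy value is 3.
For row B, compute g(0), g(1), … with moves {2, 5}:
g(0) = mex{} = 0
g(1) = mex{} = 0
g(2) = mex{0} = 1
g(3) = mex{0} = 1
g(4) = mex{1} = 0
g(5) = mex{0,1} = 2
g(6) = mex{0} = 1
g(7) = mex{1,2} = 0
So g(7) = 0.
The value of a disjunctive sum is the nim-sum of the parts.
Combined value = 3 ⊕ 0 = 3.

3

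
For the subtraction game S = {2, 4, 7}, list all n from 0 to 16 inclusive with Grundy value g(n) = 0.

Compute g(0), g(1), … for moves {2, 4, 7}:
k:     0  1  2  3  4  5  6  7  8  9 10 11 12 13 14 15 16
g(k):  0  0  1  1  2  2  0  3  1  0  2  1  0  2  1  0  2
The P-positions (g = 0) in 0..16 are 0, 1, 6, 9, 12, 15.

0, 1, 6, 9, 12, 15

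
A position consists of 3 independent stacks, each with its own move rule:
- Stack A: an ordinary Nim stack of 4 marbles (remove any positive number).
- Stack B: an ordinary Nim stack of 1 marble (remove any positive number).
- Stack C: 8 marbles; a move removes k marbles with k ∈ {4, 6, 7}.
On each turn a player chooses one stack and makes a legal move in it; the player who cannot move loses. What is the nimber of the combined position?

Stack A is a plain Nim stack of size 4, so its Grundy value is 4.
Stack B is a plain Nim stack of size 1, so its Grundy value is 1.
Build the Grundy sequence for stack C with g(k) = mex{g(k−s) : s ∈ {4, 6, 7}, s ≤ k}:
g(0) = mex{} = 0
g(1) = mex{} = 0
g(2) = mex{} = 0
g(3) = mex{} = 0
g(4) = mex{0} = 1
g(5) = mex{0} = 1
g(6) = mex{0} = 1
g(7) = mex{0} = 1
g(8) = mex{0,1} = 2
So g(8) = 2.
By the Sprague-Grundy theorem, the Grundy value of a sum of independent games is the XOR of the component values.
Combined value = 4 ⊕ 1 ⊕ 2 = 7.

7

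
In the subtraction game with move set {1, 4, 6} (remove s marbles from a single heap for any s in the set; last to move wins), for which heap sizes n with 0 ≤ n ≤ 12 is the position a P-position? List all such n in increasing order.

0, 2, 5, 7, 10, 12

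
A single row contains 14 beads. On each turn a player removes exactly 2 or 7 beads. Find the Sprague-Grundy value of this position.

0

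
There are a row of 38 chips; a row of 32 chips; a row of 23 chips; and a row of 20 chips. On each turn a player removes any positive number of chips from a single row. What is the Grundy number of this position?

5

Compute the nim-sum pairwise:
38 ⊕ 32 = 6
6 ⊕ 23 = 17
17 ⊕ 20 = 5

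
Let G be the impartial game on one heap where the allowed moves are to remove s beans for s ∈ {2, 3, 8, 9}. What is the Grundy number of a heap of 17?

0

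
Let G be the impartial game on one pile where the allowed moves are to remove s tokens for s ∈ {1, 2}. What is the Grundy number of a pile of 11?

2

Grundy values for subtraction set {1, 2}:
g(0) = mex{} = 0
g(1) = mex{0} = 1
g(2) = mex{0,1} = 2
g(3) = mex{1,2} = 0
g(4) = mex{0,2} = 1
g(5) = mex{0,1} = 2
g(6) = mex{1,2} = 0
g(7) = mex{0,2} = 1
g(8) = mex{0,1} = 2
g(9) = mex{1,2} = 0
g(10) = mex{0,2} = 1
g(11) = mex{0,1} = 2
So g(11) = 2.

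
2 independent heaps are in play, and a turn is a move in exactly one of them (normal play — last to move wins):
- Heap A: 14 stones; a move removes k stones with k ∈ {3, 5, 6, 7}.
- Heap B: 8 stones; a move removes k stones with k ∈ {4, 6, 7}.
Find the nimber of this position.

Build the Grundy sequence for heap A with g(k) = mex{g(k−s) : s ∈ {3, 5, 6, 7}, s ≤ k}:
g(0) = mex{} = 0
g(1) = mex{} = 0
g(2) = mex{} = 0
g(3) = mex{0} = 1
g(4) = mex{0} = 1
g(5) = mex{0} = 1
g(6) = mex{0,1} = 2
g(7) = mex{0,1} = 2
g(8) = mex{0,1} = 2
g(9) = mex{0,1,2} = 3
g(10) = mex{1,2} = 0
g(11) = mex{1,2} = 0
g(12) = mex{1,2,3} = 0
g(13) = mex{0,2} = 1
g(14) = mex{0,2,3} = 1
So g(14) = 1.
Grundy values for heap B (subtraction set {4, 6, 7}):
k:     0  1  2  3  4  5  6  7  8
g(k):  0  0  0  0  1  1  1  1  2
So g(8) = 2.
By the Sprague-Grundy theorem, the Grundy value of a sum of independent games is the XOR of the component values.
Combined value = 1 ⊕ 2 = 3.

3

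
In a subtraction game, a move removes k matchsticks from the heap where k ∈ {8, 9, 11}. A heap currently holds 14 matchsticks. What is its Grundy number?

1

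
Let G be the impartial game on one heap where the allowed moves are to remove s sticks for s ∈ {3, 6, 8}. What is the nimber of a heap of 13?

0

Compute g(0), g(1), … for moves {3, 6, 8}:
g(0) = mex{} = 0
g(1) = mex{} = 0
g(2) = mex{} = 0
g(3) = mex{0} = 1
g(4) = mex{0} = 1
g(5) = mex{0} = 1
g(6) = mex{0,1} = 2
g(7) = mex{0,1} = 2
g(8) = mex{0,1} = 2
g(9) = mex{0,1,2} = 3
g(10) = mex{0,1,2} = 3
g(11) = mex{1,2} = 0
g(12) = mex{1,2,3} = 0
g(13) = mex{1,2,3} = 0
So g(13) = 0.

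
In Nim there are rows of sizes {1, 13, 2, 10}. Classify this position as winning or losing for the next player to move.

Winning position

Nim-sum: 1 ⊕ 13 ⊕ 2 ⊕ 10 = 4.
The nim-sum is 4 ≠ 0, so this is an N-position: the player to move can win.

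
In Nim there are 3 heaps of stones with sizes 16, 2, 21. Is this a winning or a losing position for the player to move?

Winning position

Compute the nim-sum pairwise:
16 XOR 2 = 18
18 XOR 21 = 7
The nim-sum is 7 ≠ 0, so this is an N-position: the player to move can win.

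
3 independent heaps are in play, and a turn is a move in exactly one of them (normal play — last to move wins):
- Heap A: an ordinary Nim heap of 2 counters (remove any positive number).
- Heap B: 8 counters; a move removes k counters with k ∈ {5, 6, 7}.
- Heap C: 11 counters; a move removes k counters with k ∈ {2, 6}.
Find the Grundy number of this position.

2

Heap A is a plain Nim heap of size 2, so its Grundy value is 2.
For heap B, compute g(0), g(1), … with moves {5, 6, 7}:
k:     0  1  2  3  4  5  6  7  8
g(k):  0  0  0  0  0  1  1  1  1
So g(8) = 1.
For heap C, compute g(0), g(1), … with moves {2, 6}:
k:     0  1  2  3  4  5  6  7  8  9 10 11
g(k):  0  0  1  1  0  0  1  1  0  0  1  1
So g(11) = 1.
By the Sprague-Grundy theorem, the Grundy value of a sum of independent games is the XOR of the component values.
Combined value = 2 XOR 1 XOR 1 = 2.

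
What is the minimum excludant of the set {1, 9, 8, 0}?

The values 0, 1 are all present; 2 is the first non-negative integer missing from the set.

2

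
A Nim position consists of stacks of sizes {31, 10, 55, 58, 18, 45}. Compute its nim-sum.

Write each in binary and XOR column by column:
  011111  (31)
  001010  (10)
  110111  (55)
  111010  (58)
  010010  (18)
  101101  (45)
  ------
  100111  (39)

39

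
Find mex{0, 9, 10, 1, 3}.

2

The values 0, 1 are all present; 2 is the first non-negative integer missing from the set.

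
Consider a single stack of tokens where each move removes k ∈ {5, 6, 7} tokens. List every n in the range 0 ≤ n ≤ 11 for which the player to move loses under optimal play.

0, 1, 2, 3, 4

Compute g(0), g(1), … for moves {5, 6, 7}:
k:     0  1  2  3  4  5  6  7  8  9 10 11
g(k):  0  0  0  0  0  1  1  1  1  1  2  2
The P-positions (g = 0) in 0..11 are 0, 1, 2, 3, 4.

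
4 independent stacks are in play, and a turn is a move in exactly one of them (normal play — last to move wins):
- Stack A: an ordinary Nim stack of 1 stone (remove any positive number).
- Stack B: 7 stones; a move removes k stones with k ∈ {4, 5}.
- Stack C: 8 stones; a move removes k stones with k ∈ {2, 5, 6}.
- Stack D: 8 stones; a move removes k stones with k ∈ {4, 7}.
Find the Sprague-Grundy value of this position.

2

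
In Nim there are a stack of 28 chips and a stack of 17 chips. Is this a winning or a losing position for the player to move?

Winning position

Bitwise XOR of the heap sizes:
  11100  (28)
  10001  (17)
  -----
  01101  (13)
The nim-sum is 13 ≠ 0, so this is an N-position: the player to move can win.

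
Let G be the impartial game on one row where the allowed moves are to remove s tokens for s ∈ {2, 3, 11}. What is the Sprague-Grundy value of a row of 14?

0

Grundy values for subtraction set {2, 3, 11}:
k:     0  1  2  3  4  5  6  7  8  9 10 11 12 13 14
g(k):  0  0  1  1  2  0  0  1  1  2  0  3  1  2  0
So g(14) = 0.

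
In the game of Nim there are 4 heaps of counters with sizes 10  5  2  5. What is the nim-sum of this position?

8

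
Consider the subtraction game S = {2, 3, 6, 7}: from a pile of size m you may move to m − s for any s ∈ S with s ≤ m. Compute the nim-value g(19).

Grundy values for subtraction set {2, 3, 6, 7}:
k:     0  1  2  3  4  5  6  7  8  9 10 11 12 13 14 15 16 17 18 19
g(k):  0  0  1  1  2  0  3  1  2  0  0  1  1  2  0  3  1  2  0  0
So g(19) = 0.

0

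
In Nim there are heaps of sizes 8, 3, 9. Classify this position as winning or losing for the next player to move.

Winning position

Write each in binary and XOR column by column:
  1000  (8)
  0011  (3)
  1001  (9)
  ----
  0010  (2)
The nim-sum is 2 ≠ 0, so this is an N-position: the player to move can win.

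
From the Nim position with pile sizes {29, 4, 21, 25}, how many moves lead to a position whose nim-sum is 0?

3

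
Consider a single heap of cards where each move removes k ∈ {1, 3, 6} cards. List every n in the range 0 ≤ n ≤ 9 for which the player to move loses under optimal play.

0, 2, 4, 9

Compute g(0), g(1), … for moves {1, 3, 6}:
k:     0  1  2  3  4  5  6  7  8  9
g(k):  0  1  0  1  0  1  2  3  2  0
The P-positions (g = 0) in 0..9 are 0, 2, 4, 9.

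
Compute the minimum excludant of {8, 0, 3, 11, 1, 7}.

The values 0, 1 are all present; 2 is the first non-negative integer missing from the set.

2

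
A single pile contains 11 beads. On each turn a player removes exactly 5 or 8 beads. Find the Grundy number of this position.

Grundy values for subtraction set {5, 8}:
k:     0  1  2  3  4  5  6  7  8  9 10 11
g(k):  0  0  0  0  0  1  1  1  1  1  2  2
So g(11) = 2.

2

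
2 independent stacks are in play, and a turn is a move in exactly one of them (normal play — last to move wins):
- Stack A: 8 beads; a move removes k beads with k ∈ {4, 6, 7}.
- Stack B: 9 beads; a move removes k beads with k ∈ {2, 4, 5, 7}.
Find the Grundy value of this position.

2

For stack A, compute g(0), g(1), … with moves {4, 6, 7}:
g(0) = mex{} = 0
g(1) = mex{} = 0
g(2) = mex{} = 0
g(3) = mex{} = 0
g(4) = mex{0} = 1
g(5) = mex{0} = 1
g(6) = mex{0} = 1
g(7) = mex{0} = 1
g(8) = mex{0,1} = 2
So g(8) = 2.
For stack B, compute g(0), g(1), … with moves {2, 4, 5, 7}:
k:     0  1  2  3  4  5  6  7  8  9
g(k):  0  0  1  1  2  2  3  3  4  0
So g(9) = 0.
By the Sprague-Grundy theorem, the Grundy value of a sum of independent games is the XOR of the component values.
Combined value = 2 XOR 0 = 2.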